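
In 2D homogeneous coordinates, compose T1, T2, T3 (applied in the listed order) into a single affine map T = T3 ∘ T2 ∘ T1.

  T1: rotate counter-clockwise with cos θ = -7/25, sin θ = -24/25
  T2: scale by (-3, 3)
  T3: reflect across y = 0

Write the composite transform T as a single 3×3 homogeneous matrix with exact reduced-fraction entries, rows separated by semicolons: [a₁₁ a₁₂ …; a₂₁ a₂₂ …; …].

T1 = [-7/25 24/25 0; -24/25 -7/25 0; 0 0 1]
T2·T1 = [21/25 -72/25 0; -72/25 -21/25 0; 0 0 1]
T3·…·T1 = [21/25 -72/25 0; 72/25 21/25 0; 0 0 1]

T = [21/25 -72/25 0; 72/25 21/25 0; 0 0 1]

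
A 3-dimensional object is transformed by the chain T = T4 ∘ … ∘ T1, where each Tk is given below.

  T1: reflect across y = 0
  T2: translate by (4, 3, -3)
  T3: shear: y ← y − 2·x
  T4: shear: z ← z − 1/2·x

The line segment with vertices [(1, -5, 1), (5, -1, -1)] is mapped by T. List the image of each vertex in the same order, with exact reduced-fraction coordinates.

T1 reflect across y = 0: (1, -5, 1) → (1, 5, 1); (5, -1, -1) → (5, 1, -1)
T2 translate by (4, 3, -3): (1, 5, 1) → (5, 8, -2); (5, 1, -1) → (9, 4, -4)
T3 shear: y ← y − 2·x: (5, 8, -2) → (5, -2, -2); (9, 4, -4) → (9, -14, -4)
T4 shear: z ← z − 1/2·x: (5, -2, -2) → (5, -2, -9/2); (9, -14, -4) → (9, -14, -17/2)

image vertices: (5, -2, -9/2), (9, -14, -17/2)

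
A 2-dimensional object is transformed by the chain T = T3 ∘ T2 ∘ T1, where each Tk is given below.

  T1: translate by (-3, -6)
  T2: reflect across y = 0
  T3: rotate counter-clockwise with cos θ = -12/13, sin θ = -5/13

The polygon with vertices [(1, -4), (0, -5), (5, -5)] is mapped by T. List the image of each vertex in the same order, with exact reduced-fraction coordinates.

image vertices: (74/13, -110/13), (7, -9), (31/13, -142/13)

T1 translate by (-3, -6): (1, -4) → (-2, -10); (0, -5) → (-3, -11); (5, -5) → (2, -11)
T2 reflect across y = 0: (-2, -10) → (-2, 10); (-3, -11) → (-3, 11); (2, -11) → (2, 11)
T3 rotate counter-clockwise with cos θ = -12/13, sin θ = -5/13: (-2, 10) → (74/13, -110/13); (-3, 11) → (7, -9); (2, 11) → (31/13, -142/13)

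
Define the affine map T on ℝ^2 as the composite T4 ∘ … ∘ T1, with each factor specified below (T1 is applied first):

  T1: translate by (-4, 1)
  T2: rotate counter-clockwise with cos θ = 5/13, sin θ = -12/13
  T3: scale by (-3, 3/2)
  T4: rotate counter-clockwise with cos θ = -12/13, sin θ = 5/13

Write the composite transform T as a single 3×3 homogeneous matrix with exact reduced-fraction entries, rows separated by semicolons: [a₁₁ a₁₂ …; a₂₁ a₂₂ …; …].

T1 = [1 0 -4; 0 1 1; 0 0 1]
T2·T1 = [5/13 12/13 -8/13; -12/13 5/13 53/13; 0 0 1]
T3·…·T1 = [-15/13 -36/13 24/13; -18/13 15/26 159/26; 0 0 1]
T4·…·T1 = [270/169 789/338 -1371/338; 141/169 -270/169 -834/169; 0 0 1]

T = [270/169 789/338 -1371/338; 141/169 -270/169 -834/169; 0 0 1]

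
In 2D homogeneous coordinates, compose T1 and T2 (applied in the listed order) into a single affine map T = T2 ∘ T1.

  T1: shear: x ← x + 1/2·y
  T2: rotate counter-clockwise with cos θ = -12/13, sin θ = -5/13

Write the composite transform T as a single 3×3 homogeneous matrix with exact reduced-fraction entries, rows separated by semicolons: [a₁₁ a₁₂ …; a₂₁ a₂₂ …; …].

T = [-12/13 -1/13 0; -5/13 -29/26 0; 0 0 1]

T1 = [1 1/2 0; 0 1 0; 0 0 1]
T2·T1 = [-12/13 -1/13 0; -5/13 -29/26 0; 0 0 1]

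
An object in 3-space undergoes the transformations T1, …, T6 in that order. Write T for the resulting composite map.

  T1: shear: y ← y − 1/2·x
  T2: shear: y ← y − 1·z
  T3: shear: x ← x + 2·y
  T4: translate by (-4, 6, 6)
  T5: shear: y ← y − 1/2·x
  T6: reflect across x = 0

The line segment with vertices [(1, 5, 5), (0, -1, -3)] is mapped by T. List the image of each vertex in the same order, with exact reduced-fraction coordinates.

image vertices: (4, 15/2, 11), (0, 8, 3)

T1 shear: y ← y − 1/2·x: (1, 5, 5) → (1, 9/2, 5); (0, -1, -3) → (0, -1, -3)
T2 shear: y ← y − 1·z: (1, 9/2, 5) → (1, -1/2, 5); (0, -1, -3) → (0, 2, -3)
T3 shear: x ← x + 2·y: (1, -1/2, 5) → (0, -1/2, 5); (0, 2, -3) → (4, 2, -3)
T4 translate by (-4, 6, 6): (0, -1/2, 5) → (-4, 11/2, 11); (4, 2, -3) → (0, 8, 3)
T5 shear: y ← y − 1/2·x: (-4, 11/2, 11) → (-4, 15/2, 11); (0, 8, 3) → (0, 8, 3)
T6 reflect across x = 0: (-4, 15/2, 11) → (4, 15/2, 11); (0, 8, 3) → (0, 8, 3)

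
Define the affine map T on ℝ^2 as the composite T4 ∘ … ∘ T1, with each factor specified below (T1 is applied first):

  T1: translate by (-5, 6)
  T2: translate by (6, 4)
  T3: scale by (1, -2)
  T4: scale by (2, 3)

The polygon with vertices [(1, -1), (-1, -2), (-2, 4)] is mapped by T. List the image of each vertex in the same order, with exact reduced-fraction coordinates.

image vertices: (4, -54), (0, -48), (-2, -84)

T1 translate by (-5, 6): (1, -1) → (-4, 5); (-1, -2) → (-6, 4); (-2, 4) → (-7, 10)
T2 translate by (6, 4): (-4, 5) → (2, 9); (-6, 4) → (0, 8); (-7, 10) → (-1, 14)
T3 scale by (1, -2): (2, 9) → (2, -18); (0, 8) → (0, -16); (-1, 14) → (-1, -28)
T4 scale by (2, 3): (2, -18) → (4, -54); (0, -16) → (0, -48); (-1, -28) → (-2, -84)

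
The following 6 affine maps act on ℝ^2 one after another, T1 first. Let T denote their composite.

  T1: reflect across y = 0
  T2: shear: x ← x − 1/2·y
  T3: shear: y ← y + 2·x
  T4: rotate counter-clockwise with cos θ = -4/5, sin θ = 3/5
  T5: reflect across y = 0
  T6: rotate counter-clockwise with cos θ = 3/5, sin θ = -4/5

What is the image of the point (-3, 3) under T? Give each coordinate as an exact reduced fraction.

T1 reflect across y = 0: (-3, 3) → (-3, -3)
T2 shear: x ← x − 1/2·y: (-3, -3) → (-3/2, -3)
T3 shear: y ← y + 2·x: (-3/2, -3) → (-3/2, -6)
T4 rotate counter-clockwise with cos θ = -4/5, sin θ = 3/5: (-3/2, -6) → (24/5, 39/10)
T5 reflect across y = 0: (24/5, 39/10) → (24/5, -39/10)
T6 rotate counter-clockwise with cos θ = 3/5, sin θ = -4/5: (24/5, -39/10) → (-6/25, -309/50)

T(p) = (-6/25, -309/50)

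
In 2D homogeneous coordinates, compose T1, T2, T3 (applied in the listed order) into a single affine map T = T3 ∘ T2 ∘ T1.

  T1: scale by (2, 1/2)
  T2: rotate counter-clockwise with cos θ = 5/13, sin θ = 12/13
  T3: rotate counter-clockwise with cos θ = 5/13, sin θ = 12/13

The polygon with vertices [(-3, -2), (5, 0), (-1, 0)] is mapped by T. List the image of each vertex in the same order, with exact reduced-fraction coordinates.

image vertices: (834/169, -601/169), (-1190/169, 1200/169), (238/169, -240/169)

T1 scale by (2, 1/2): (-3, -2) → (-6, -1); (5, 0) → (10, 0); (-1, 0) → (-2, 0)
T2 rotate counter-clockwise with cos θ = 5/13, sin θ = 12/13: (-6, -1) → (-18/13, -77/13); (10, 0) → (50/13, 120/13); (-2, 0) → (-10/13, -24/13)
T3 rotate counter-clockwise with cos θ = 5/13, sin θ = 12/13: (-18/13, -77/13) → (834/169, -601/169); (50/13, 120/13) → (-1190/169, 1200/169); (-10/13, -24/13) → (238/169, -240/169)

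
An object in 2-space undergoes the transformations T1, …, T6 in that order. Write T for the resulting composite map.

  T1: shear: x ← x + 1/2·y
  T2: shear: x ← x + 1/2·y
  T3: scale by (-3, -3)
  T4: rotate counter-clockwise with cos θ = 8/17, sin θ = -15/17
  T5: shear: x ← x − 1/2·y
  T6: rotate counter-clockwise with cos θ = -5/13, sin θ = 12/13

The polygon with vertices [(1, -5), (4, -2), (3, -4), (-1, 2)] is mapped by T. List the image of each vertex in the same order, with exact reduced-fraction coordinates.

image vertices: (-1035/221, 4512/221), (-117/17, -78/17), (-177/26, 111/13), (1197/442, -1335/221)

T1 shear: x ← x + 1/2·y: (1, -5) → (-3/2, -5); (4, -2) → (3, -2); (3, -4) → (1, -4); (-1, 2) → (0, 2)
T2 shear: x ← x + 1/2·y: (-3/2, -5) → (-4, -5); (3, -2) → (2, -2); (1, -4) → (-1, -4); (0, 2) → (1, 2)
T3 scale by (-3, -3): (-4, -5) → (12, 15); (2, -2) → (-6, 6); (-1, -4) → (3, 12); (1, 2) → (-3, -6)
T4 rotate counter-clockwise with cos θ = 8/17, sin θ = -15/17: (12, 15) → (321/17, -60/17); (-6, 6) → (42/17, 138/17); (3, 12) → (12, 3); (-3, -6) → (-114/17, -3/17)
T5 shear: x ← x − 1/2·y: (321/17, -60/17) → (351/17, -60/17); (42/17, 138/17) → (-27/17, 138/17); (12, 3) → (21/2, 3); (-114/17, -3/17) → (-225/34, -3/17)
T6 rotate counter-clockwise with cos θ = -5/13, sin θ = 12/13: (351/17, -60/17) → (-1035/221, 4512/221); (-27/17, 138/17) → (-117/17, -78/17); (21/2, 3) → (-177/26, 111/13); (-225/34, -3/17) → (1197/442, -1335/221)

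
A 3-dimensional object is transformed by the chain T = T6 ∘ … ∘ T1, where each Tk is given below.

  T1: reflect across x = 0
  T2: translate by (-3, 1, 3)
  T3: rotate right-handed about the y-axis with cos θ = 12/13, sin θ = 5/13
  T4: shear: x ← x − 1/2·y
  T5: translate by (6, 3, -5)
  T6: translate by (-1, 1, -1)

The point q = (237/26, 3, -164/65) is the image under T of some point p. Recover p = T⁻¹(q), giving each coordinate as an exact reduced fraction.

p = (-5, -2, 8/5)

T1 = [-1 0 0 0; 0 1 0 0; 0 0 1 0; 0 0 0 1]
T2·T1 = [-1 0 0 -3; 0 1 0 1; 0 0 1 3; 0 0 0 1]
T3·…·T1 = [-12/13 0 5/13 -21/13; 0 1 0 1; 5/13 0 12/13 51/13; 0 0 0 1]
T4·…·T1 = [-12/13 -1/2 5/13 -55/26; 0 1 0 1; 5/13 0 12/13 51/13; 0 0 0 1]
T5·…·T1 = [-12/13 -1/2 5/13 101/26; 0 1 0 4; 5/13 0 12/13 -14/13; 0 0 0 1]
T6·…·T1 = [-12/13 -1/2 5/13 75/26; 0 1 0 5; 5/13 0 12/13 -27/13; 0 0 0 1]
det M = -1; M⁻¹ = [-12/13 -6/13 5/13 75/13; 0 1 0 -5; 5/13 5/26 12/13 -2/13; 0 0 0 1]
M⁻¹ · (237/26, 3, -164/65)ᵀ = (-5, -2, 8/5)ᵀ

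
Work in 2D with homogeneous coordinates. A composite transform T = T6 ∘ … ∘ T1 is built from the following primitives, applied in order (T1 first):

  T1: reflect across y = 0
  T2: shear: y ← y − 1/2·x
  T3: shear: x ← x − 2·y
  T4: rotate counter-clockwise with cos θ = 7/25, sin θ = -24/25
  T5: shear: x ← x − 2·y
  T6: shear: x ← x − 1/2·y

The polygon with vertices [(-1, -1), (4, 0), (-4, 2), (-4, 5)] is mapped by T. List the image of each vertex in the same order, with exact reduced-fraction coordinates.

T1 reflect across y = 0: (-1, -1) → (-1, 1); (4, 0) → (4, 0); (-4, 2) → (-4, -2); (-4, 5) → (-4, -5)
T2 shear: y ← y − 1/2·x: (-1, 1) → (-1, 3/2); (4, 0) → (4, -2); (-4, -2) → (-4, 0); (-4, -5) → (-4, -3)
T3 shear: x ← x − 2·y: (-1, 3/2) → (-4, 3/2); (4, -2) → (8, -2); (-4, 0) → (-4, 0); (-4, -3) → (2, -3)
T4 rotate counter-clockwise with cos θ = 7/25, sin θ = -24/25: (-4, 3/2) → (8/25, 213/50); (8, -2) → (8/25, -206/25); (-4, 0) → (-28/25, 96/25); (2, -3) → (-58/25, -69/25)
T5 shear: x ← x − 2·y: (8/25, 213/50) → (-41/5, 213/50); (8/25, -206/25) → (84/5, -206/25); (-28/25, 96/25) → (-44/5, 96/25); (-58/25, -69/25) → (16/5, -69/25)
T6 shear: x ← x − 1/2·y: (-41/5, 213/50) → (-1033/100, 213/50); (84/5, -206/25) → (523/25, -206/25); (-44/5, 96/25) → (-268/25, 96/25); (16/5, -69/25) → (229/50, -69/25)

image vertices: (-1033/100, 213/50), (523/25, -206/25), (-268/25, 96/25), (229/50, -69/25)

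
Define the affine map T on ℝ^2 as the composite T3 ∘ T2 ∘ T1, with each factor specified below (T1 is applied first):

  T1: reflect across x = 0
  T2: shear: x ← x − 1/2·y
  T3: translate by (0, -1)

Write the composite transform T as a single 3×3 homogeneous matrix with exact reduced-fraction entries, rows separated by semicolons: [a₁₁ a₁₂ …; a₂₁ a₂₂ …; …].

T = [-1 -1/2 0; 0 1 -1; 0 0 1]

T1 = [-1 0 0; 0 1 0; 0 0 1]
T2·T1 = [-1 -1/2 0; 0 1 0; 0 0 1]
T3·…·T1 = [-1 -1/2 0; 0 1 -1; 0 0 1]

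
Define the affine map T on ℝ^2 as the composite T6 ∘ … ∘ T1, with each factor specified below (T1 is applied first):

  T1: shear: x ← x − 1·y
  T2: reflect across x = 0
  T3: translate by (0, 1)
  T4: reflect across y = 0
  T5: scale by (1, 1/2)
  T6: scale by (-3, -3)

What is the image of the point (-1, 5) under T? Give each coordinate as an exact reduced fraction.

T(p) = (-18, 9)

T1 shear: x ← x − 1·y: (-1, 5) → (-6, 5)
T2 reflect across x = 0: (-6, 5) → (6, 5)
T3 translate by (0, 1): (6, 5) → (6, 6)
T4 reflect across y = 0: (6, 6) → (6, -6)
T5 scale by (1, 1/2): (6, -6) → (6, -3)
T6 scale by (-3, -3): (6, -3) → (-18, 9)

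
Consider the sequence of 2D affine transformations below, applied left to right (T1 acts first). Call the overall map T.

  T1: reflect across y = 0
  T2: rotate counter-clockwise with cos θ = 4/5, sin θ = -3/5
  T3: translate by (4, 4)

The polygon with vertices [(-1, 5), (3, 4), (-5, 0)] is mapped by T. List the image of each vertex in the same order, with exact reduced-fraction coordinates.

image vertices: (1/5, 3/5), (4, -1), (0, 7)

T1 reflect across y = 0: (-1, 5) → (-1, -5); (3, 4) → (3, -4); (-5, 0) → (-5, 0)
T2 rotate counter-clockwise with cos θ = 4/5, sin θ = -3/5: (-1, -5) → (-19/5, -17/5); (3, -4) → (0, -5); (-5, 0) → (-4, 3)
T3 translate by (4, 4): (-19/5, -17/5) → (1/5, 3/5); (0, -5) → (4, -1); (-4, 3) → (0, 7)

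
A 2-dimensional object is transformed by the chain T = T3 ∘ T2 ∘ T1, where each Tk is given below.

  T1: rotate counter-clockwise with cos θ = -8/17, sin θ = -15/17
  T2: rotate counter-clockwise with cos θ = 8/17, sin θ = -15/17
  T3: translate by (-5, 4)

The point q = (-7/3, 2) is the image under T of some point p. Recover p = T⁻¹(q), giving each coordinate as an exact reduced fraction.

T1 = [-8/17 15/17 0; -15/17 -8/17 0; 0 0 1]
T2·T1 = [-1 0 0; 0 -1 0; 0 0 1]
T3·…·T1 = [-1 0 -5; 0 -1 4; 0 0 1]
det M = 1; M⁻¹ = [-1 0 -5; 0 -1 4; 0 0 1]
M⁻¹ · (-7/3, 2)ᵀ = (-8/3, 2)ᵀ

p = (-8/3, 2)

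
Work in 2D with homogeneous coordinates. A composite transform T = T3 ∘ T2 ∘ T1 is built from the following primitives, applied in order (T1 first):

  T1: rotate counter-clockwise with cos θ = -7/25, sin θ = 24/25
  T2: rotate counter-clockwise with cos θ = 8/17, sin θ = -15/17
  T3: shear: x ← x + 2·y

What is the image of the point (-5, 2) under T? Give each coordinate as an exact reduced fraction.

T1 rotate counter-clockwise with cos θ = -7/25, sin θ = 24/25: (-5, 2) → (-13/25, -134/25)
T2 rotate counter-clockwise with cos θ = 8/17, sin θ = -15/17: (-13/25, -134/25) → (-2114/425, -877/425)
T3 shear: x ← x + 2·y: (-2114/425, -877/425) → (-3868/425, -877/425)

T(p) = (-3868/425, -877/425)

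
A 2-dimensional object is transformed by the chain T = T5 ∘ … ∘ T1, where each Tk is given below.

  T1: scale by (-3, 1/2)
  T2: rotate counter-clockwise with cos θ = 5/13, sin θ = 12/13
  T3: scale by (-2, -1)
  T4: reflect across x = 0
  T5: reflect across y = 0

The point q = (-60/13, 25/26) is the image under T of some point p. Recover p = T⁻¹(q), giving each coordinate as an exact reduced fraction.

T1 = [-3 0 0; 0 1/2 0; 0 0 1]
T2·T1 = [-15/13 -6/13 0; -36/13 5/26 0; 0 0 1]
T3·…·T1 = [30/13 12/13 0; 36/13 -5/26 0; 0 0 1]
T4·…·T1 = [-30/13 -12/13 0; 36/13 -5/26 0; 0 0 1]
T5·…·T1 = [-30/13 -12/13 0; -36/13 5/26 0; 0 0 1]
det M = -3; M⁻¹ = [-5/78 -4/13 0; -12/13 10/13 0; 0 0 1]
M⁻¹ · (-60/13, 25/26)ᵀ = (0, 5)ᵀ

p = (0, 5)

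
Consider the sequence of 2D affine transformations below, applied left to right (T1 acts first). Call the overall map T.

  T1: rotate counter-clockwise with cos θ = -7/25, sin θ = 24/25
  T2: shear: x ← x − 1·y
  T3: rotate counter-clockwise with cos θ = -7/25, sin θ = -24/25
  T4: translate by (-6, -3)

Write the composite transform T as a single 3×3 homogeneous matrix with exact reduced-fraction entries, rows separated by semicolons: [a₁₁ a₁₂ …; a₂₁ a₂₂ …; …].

T1 = [-7/25 -24/25 0; 24/25 -7/25 0; 0 0 1]
T2·T1 = [-31/25 -17/25 0; 24/25 -7/25 0; 0 0 1]
T3·…·T1 = [793/625 -49/625 0; 576/625 457/625 0; 0 0 1]
T4·…·T1 = [793/625 -49/625 -6; 576/625 457/625 -3; 0 0 1]

T = [793/625 -49/625 -6; 576/625 457/625 -3; 0 0 1]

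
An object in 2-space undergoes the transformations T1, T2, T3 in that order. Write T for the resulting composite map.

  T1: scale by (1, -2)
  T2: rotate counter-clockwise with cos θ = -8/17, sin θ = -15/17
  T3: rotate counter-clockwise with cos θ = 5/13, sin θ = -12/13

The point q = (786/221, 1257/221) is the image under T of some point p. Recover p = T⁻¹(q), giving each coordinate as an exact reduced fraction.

T1 = [1 0 0; 0 -2 0; 0 0 1]
T2·T1 = [-8/17 -30/17 0; -15/17 16/17 0; 0 0 1]
T3·…·T1 = [-220/221 42/221 0; 21/221 440/221 0; 0 0 1]
det M = -2; M⁻¹ = [-220/221 21/221 0; 21/442 110/221 0; 0 0 1]
M⁻¹ · (786/221, 1257/221)ᵀ = (-3, 3)ᵀ

p = (-3, 3)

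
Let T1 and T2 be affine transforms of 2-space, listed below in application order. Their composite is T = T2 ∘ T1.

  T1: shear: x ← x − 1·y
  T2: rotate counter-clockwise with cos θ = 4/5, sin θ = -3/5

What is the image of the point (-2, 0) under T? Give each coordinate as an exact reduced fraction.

T1 shear: x ← x − 1·y: (-2, 0) → (-2, 0)
T2 rotate counter-clockwise with cos θ = 4/5, sin θ = -3/5: (-2, 0) → (-8/5, 6/5)

T(p) = (-8/5, 6/5)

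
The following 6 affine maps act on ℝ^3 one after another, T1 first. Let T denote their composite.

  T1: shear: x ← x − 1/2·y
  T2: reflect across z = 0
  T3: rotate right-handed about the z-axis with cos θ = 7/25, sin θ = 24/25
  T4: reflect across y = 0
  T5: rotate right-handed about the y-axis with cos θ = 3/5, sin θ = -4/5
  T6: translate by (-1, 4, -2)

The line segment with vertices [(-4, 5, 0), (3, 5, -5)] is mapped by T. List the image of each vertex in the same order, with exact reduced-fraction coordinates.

image vertices: (-1243/250, 221/25, -912/125), (-1949/250, 53/25, -341/125)

T1 shear: x ← x − 1/2·y: (-4, 5, 0) → (-13/2, 5, 0); (3, 5, -5) → (1/2, 5, -5)
T2 reflect across z = 0: (-13/2, 5, 0) → (-13/2, 5, 0); (1/2, 5, -5) → (1/2, 5, 5)
T3 rotate right-handed about the z-axis with cos θ = 7/25, sin θ = 24/25: (-13/2, 5, 0) → (-331/50, -121/25, 0); (1/2, 5, 5) → (-233/50, 47/25, 5)
T4 reflect across y = 0: (-331/50, -121/25, 0) → (-331/50, 121/25, 0); (-233/50, 47/25, 5) → (-233/50, -47/25, 5)
T5 rotate right-handed about the y-axis with cos θ = 3/5, sin θ = -4/5: (-331/50, 121/25, 0) → (-993/250, 121/25, -662/125); (-233/50, -47/25, 5) → (-1699/250, -47/25, -91/125)
T6 translate by (-1, 4, -2): (-993/250, 121/25, -662/125) → (-1243/250, 221/25, -912/125); (-1699/250, -47/25, -91/125) → (-1949/250, 53/25, -341/125)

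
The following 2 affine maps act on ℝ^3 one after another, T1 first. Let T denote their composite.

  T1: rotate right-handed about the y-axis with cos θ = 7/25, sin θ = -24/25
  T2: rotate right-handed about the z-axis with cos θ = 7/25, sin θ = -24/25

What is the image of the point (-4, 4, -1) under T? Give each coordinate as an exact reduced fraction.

T(p) = (2372/625, 796/625, -103/25)

T1 rotate right-handed about the y-axis with cos θ = 7/25, sin θ = -24/25: (-4, 4, -1) → (-4/25, 4, -103/25)
T2 rotate right-handed about the z-axis with cos θ = 7/25, sin θ = -24/25: (-4/25, 4, -103/25) → (2372/625, 796/625, -103/25)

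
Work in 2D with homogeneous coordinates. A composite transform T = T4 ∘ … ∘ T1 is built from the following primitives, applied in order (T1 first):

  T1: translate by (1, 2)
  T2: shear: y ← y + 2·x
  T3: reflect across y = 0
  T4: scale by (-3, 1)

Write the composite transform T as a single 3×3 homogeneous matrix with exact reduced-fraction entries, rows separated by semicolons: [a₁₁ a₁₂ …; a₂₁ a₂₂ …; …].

T = [-3 0 -3; -2 -1 -4; 0 0 1]

T1 = [1 0 1; 0 1 2; 0 0 1]
T2·T1 = [1 0 1; 2 1 4; 0 0 1]
T3·…·T1 = [1 0 1; -2 -1 -4; 0 0 1]
T4·…·T1 = [-3 0 -3; -2 -1 -4; 0 0 1]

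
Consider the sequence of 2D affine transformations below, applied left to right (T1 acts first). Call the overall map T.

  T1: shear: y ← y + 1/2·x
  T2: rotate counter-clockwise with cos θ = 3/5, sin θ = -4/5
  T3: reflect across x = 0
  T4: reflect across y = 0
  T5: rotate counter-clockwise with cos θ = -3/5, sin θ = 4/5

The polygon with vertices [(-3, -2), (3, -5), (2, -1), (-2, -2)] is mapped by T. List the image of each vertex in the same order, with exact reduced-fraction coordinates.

image vertices: (-63/25, 193/50), (-21/5, -19/10), (-14/25, -48/25), (-58/25, 69/25)

T1 shear: y ← y + 1/2·x: (-3, -2) → (-3, -7/2); (3, -5) → (3, -7/2); (2, -1) → (2, 0); (-2, -2) → (-2, -3)
T2 rotate counter-clockwise with cos θ = 3/5, sin θ = -4/5: (-3, -7/2) → (-23/5, 3/10); (3, -7/2) → (-1, -9/2); (2, 0) → (6/5, -8/5); (-2, -3) → (-18/5, -1/5)
T3 reflect across x = 0: (-23/5, 3/10) → (23/5, 3/10); (-1, -9/2) → (1, -9/2); (6/5, -8/5) → (-6/5, -8/5); (-18/5, -1/5) → (18/5, -1/5)
T4 reflect across y = 0: (23/5, 3/10) → (23/5, -3/10); (1, -9/2) → (1, 9/2); (-6/5, -8/5) → (-6/5, 8/5); (18/5, -1/5) → (18/5, 1/5)
T5 rotate counter-clockwise with cos θ = -3/5, sin θ = 4/5: (23/5, -3/10) → (-63/25, 193/50); (1, 9/2) → (-21/5, -19/10); (-6/5, 8/5) → (-14/25, -48/25); (18/5, 1/5) → (-58/25, 69/25)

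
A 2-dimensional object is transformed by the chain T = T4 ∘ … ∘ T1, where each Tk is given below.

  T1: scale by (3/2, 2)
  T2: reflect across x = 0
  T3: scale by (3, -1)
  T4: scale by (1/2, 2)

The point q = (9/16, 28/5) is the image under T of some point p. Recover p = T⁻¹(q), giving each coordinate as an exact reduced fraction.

T1 = [3/2 0 0; 0 2 0; 0 0 1]
T2·T1 = [-3/2 0 0; 0 2 0; 0 0 1]
T3·…·T1 = [-9/2 0 0; 0 -2 0; 0 0 1]
T4·…·T1 = [-9/4 0 0; 0 -4 0; 0 0 1]
det M = 9; M⁻¹ = [-4/9 0 0; 0 -1/4 0; 0 0 1]
M⁻¹ · (9/16, 28/5)ᵀ = (-1/4, -7/5)ᵀ

p = (-1/4, -7/5)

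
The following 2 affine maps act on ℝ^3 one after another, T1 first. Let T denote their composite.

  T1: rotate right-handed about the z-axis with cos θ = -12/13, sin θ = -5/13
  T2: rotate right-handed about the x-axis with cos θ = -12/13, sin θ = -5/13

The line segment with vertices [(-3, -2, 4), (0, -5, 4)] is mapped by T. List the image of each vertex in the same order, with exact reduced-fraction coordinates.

image vertices: (2, -16/13, -63/13), (-25/13, -460/169, -924/169)

T1 rotate right-handed about the z-axis with cos θ = -12/13, sin θ = -5/13: (-3, -2, 4) → (2, 3, 4); (0, -5, 4) → (-25/13, 60/13, 4)
T2 rotate right-handed about the x-axis with cos θ = -12/13, sin θ = -5/13: (2, 3, 4) → (2, -16/13, -63/13); (-25/13, 60/13, 4) → (-25/13, -460/169, -924/169)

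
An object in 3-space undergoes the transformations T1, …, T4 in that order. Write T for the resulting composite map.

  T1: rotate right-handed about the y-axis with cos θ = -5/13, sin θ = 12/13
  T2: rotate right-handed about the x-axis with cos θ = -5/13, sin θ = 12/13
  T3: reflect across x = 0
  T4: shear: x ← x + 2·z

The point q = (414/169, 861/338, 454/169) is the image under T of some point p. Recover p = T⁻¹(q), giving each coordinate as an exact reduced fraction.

T1 = [-5/13 0 12/13 0; 0 1 0 0; -12/13 0 -5/13 0; 0 0 0 1]
T2·T1 = [-5/13 0 12/13 0; 144/169 -5/13 60/169 0; 60/169 12/13 25/169 0; 0 0 0 1]
T3·…·T1 = [5/13 0 -12/13 0; 144/169 -5/13 60/169 0; 60/169 12/13 25/169 0; 0 0 0 1]
T4·…·T1 = [185/169 24/13 -106/169 0; 144/169 -5/13 60/169 0; 60/169 12/13 25/169 0; 0 0 0 1]
det M = -1; M⁻¹ = [5/13 144/169 -70/169 0; 0 -5/13 12/13 0; -12/13 60/169 337/169 0; 0 0 0 1]
M⁻¹ · (414/169, 861/338, 454/169)ᵀ = (2, 3/2, 4)ᵀ

p = (2, 3/2, 4)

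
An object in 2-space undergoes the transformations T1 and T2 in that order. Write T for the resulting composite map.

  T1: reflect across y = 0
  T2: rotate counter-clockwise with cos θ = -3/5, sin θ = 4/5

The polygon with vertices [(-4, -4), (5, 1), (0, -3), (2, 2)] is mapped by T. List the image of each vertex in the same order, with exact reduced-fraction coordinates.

image vertices: (-4/5, -28/5), (-11/5, 23/5), (-12/5, -9/5), (2/5, 14/5)

T1 reflect across y = 0: (-4, -4) → (-4, 4); (5, 1) → (5, -1); (0, -3) → (0, 3); (2, 2) → (2, -2)
T2 rotate counter-clockwise with cos θ = -3/5, sin θ = 4/5: (-4, 4) → (-4/5, -28/5); (5, -1) → (-11/5, 23/5); (0, 3) → (-12/5, -9/5); (2, -2) → (2/5, 14/5)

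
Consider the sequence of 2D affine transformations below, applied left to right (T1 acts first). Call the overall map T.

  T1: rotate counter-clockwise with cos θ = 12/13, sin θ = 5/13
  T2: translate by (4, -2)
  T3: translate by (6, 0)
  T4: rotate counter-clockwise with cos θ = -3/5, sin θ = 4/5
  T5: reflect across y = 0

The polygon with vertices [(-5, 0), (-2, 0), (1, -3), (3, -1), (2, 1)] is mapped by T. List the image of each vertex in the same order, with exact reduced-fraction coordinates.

T1 rotate counter-clockwise with cos θ = 12/13, sin θ = 5/13: (-5, 0) → (-60/13, -25/13); (-2, 0) → (-24/13, -10/13); (1, -3) → (27/13, -31/13); (3, -1) → (41/13, 3/13); (2, 1) → (19/13, 22/13)
T2 translate by (4, -2): (-60/13, -25/13) → (-8/13, -51/13); (-24/13, -10/13) → (28/13, -36/13); (27/13, -31/13) → (79/13, -57/13); (41/13, 3/13) → (93/13, -23/13); (19/13, 22/13) → (71/13, -4/13)
T3 translate by (6, 0): (-8/13, -51/13) → (70/13, -51/13); (28/13, -36/13) → (106/13, -36/13); (79/13, -57/13) → (157/13, -57/13); (93/13, -23/13) → (171/13, -23/13); (71/13, -4/13) → (149/13, -4/13)
T4 rotate counter-clockwise with cos θ = -3/5, sin θ = 4/5: (70/13, -51/13) → (-6/65, 433/65); (106/13, -36/13) → (-174/65, 532/65); (157/13, -57/13) → (-243/65, 799/65); (171/13, -23/13) → (-421/65, 753/65); (149/13, -4/13) → (-431/65, 608/65)
T5 reflect across y = 0: (-6/65, 433/65) → (-6/65, -433/65); (-174/65, 532/65) → (-174/65, -532/65); (-243/65, 799/65) → (-243/65, -799/65); (-421/65, 753/65) → (-421/65, -753/65); (-431/65, 608/65) → (-431/65, -608/65)

image vertices: (-6/65, -433/65), (-174/65, -532/65), (-243/65, -799/65), (-421/65, -753/65), (-431/65, -608/65)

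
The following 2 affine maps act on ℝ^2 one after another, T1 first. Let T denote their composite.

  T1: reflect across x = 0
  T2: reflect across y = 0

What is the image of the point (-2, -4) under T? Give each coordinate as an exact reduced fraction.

T1 reflect across x = 0: (-2, -4) → (2, -4)
T2 reflect across y = 0: (2, -4) → (2, 4)

T(p) = (2, 4)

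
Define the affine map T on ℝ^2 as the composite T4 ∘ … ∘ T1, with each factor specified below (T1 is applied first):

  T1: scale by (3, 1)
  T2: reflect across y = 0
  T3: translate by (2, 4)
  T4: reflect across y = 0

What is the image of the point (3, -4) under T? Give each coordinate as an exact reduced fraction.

T(p) = (11, -8)

T1 scale by (3, 1): (3, -4) → (9, -4)
T2 reflect across y = 0: (9, -4) → (9, 4)
T3 translate by (2, 4): (9, 4) → (11, 8)
T4 reflect across y = 0: (11, 8) → (11, -8)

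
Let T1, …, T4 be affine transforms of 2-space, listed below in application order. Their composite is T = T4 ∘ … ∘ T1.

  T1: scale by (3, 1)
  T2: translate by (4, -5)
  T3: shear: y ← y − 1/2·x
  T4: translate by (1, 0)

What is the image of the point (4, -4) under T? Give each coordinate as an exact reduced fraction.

T1 scale by (3, 1): (4, -4) → (12, -4)
T2 translate by (4, -5): (12, -4) → (16, -9)
T3 shear: y ← y − 1/2·x: (16, -9) → (16, -17)
T4 translate by (1, 0): (16, -17) → (17, -17)

T(p) = (17, -17)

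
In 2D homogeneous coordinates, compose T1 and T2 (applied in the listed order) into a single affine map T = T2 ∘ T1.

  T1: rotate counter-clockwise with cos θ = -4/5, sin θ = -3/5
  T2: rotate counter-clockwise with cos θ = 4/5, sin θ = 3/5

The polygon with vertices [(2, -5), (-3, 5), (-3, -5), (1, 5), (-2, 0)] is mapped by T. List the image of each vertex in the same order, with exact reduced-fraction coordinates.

image vertices: (-134/25, -13/25), (141/25, 37/25), (-99/25, 107/25), (113/25, -59/25), (14/25, 48/25)

T1 rotate counter-clockwise with cos θ = -4/5, sin θ = -3/5: (2, -5) → (-23/5, 14/5); (-3, 5) → (27/5, -11/5); (-3, -5) → (-3/5, 29/5); (1, 5) → (11/5, -23/5); (-2, 0) → (8/5, 6/5)
T2 rotate counter-clockwise with cos θ = 4/5, sin θ = 3/5: (-23/5, 14/5) → (-134/25, -13/25); (27/5, -11/5) → (141/25, 37/25); (-3/5, 29/5) → (-99/25, 107/25); (11/5, -23/5) → (113/25, -59/25); (8/5, 6/5) → (14/25, 48/25)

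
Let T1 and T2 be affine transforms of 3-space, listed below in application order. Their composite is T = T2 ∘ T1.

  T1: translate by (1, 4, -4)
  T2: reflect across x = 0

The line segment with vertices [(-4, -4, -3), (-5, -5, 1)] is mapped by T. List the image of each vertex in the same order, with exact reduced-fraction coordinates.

T1 translate by (1, 4, -4): (-4, -4, -3) → (-3, 0, -7); (-5, -5, 1) → (-4, -1, -3)
T2 reflect across x = 0: (-3, 0, -7) → (3, 0, -7); (-4, -1, -3) → (4, -1, -3)

image vertices: (3, 0, -7), (4, -1, -3)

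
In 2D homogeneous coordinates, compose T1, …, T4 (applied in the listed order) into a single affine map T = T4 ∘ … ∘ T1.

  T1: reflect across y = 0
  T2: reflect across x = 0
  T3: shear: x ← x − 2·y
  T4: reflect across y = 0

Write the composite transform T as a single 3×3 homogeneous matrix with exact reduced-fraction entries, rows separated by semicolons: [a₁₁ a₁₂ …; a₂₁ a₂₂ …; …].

T = [-1 2 0; 0 1 0; 0 0 1]

T1 = [1 0 0; 0 -1 0; 0 0 1]
T2·T1 = [-1 0 0; 0 -1 0; 0 0 1]
T3·…·T1 = [-1 2 0; 0 -1 0; 0 0 1]
T4·…·T1 = [-1 2 0; 0 1 0; 0 0 1]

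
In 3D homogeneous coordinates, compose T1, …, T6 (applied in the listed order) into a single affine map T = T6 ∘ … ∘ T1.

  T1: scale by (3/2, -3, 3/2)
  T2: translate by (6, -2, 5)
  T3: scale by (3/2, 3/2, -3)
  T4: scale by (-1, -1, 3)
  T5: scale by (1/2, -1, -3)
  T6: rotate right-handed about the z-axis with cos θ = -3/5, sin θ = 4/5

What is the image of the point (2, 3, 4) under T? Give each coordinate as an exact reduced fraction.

T1 scale by (3/2, -3, 3/2): (2, 3, 4) → (3, -9, 6)
T2 translate by (6, -2, 5): (3, -9, 6) → (9, -11, 11)
T3 scale by (3/2, 3/2, -3): (9, -11, 11) → (27/2, -33/2, -33)
T4 scale by (-1, -1, 3): (27/2, -33/2, -33) → (-27/2, 33/2, -99)
T5 scale by (1/2, -1, -3): (-27/2, 33/2, -99) → (-27/4, -33/2, 297)
T6 rotate right-handed about the z-axis with cos θ = -3/5, sin θ = 4/5: (-27/4, -33/2, 297) → (69/4, 9/2, 297)

T(p) = (69/4, 9/2, 297)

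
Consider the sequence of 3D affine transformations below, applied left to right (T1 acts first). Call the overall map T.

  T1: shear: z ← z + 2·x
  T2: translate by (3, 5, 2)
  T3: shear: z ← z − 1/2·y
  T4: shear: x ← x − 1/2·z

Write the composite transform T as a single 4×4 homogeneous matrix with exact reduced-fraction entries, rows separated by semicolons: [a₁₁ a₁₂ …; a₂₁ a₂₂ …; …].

T1 = [1 0 0 0; 0 1 0 0; 2 0 1 0; 0 0 0 1]
T2·T1 = [1 0 0 3; 0 1 0 5; 2 0 1 2; 0 0 0 1]
T3·…·T1 = [1 0 0 3; 0 1 0 5; 2 -1/2 1 -1/2; 0 0 0 1]
T4·…·T1 = [0 1/4 -1/2 13/4; 0 1 0 5; 2 -1/2 1 -1/2; 0 0 0 1]

T = [0 1/4 -1/2 13/4; 0 1 0 5; 2 -1/2 1 -1/2; 0 0 0 1]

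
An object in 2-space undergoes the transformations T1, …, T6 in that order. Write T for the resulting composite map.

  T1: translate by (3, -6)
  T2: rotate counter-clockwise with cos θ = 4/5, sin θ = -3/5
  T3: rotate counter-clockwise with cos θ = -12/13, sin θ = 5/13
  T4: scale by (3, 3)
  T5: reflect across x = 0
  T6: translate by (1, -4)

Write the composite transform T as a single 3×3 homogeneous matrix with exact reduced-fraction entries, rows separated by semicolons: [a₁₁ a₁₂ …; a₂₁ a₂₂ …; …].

T1 = [1 0 3; 0 1 -6; 0 0 1]
T2·T1 = [4/5 3/5 -6/5; -3/5 4/5 -33/5; 0 0 1]
T3·…·T1 = [-33/65 -56/65 237/65; 56/65 -33/65 366/65; 0 0 1]
T4·…·T1 = [-99/65 -168/65 711/65; 168/65 -99/65 1098/65; 0 0 1]
T5·…·T1 = [99/65 168/65 -711/65; 168/65 -99/65 1098/65; 0 0 1]
T6·…·T1 = [99/65 168/65 -646/65; 168/65 -99/65 838/65; 0 0 1]

T = [99/65 168/65 -646/65; 168/65 -99/65 838/65; 0 0 1]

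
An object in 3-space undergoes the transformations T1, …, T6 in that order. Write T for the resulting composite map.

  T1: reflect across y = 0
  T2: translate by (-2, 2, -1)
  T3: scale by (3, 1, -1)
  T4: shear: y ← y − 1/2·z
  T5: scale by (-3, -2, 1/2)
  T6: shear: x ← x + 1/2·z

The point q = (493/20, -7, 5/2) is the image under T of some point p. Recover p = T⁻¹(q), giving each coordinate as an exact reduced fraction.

T1 = [1 0 0 0; 0 -1 0 0; 0 0 1 0; 0 0 0 1]
T2·T1 = [1 0 0 -2; 0 -1 0 2; 0 0 1 -1; 0 0 0 1]
T3·…·T1 = [3 0 0 -6; 0 -1 0 2; 0 0 -1 1; 0 0 0 1]
T4·…·T1 = [3 0 0 -6; 0 -1 1/2 3/2; 0 0 -1 1; 0 0 0 1]
T5·…·T1 = [-9 0 0 18; 0 2 -1 -3; 0 0 -1/2 1/2; 0 0 0 1]
T6·…·T1 = [-9 0 -1/4 73/4; 0 2 -1 -3; 0 0 -1/2 1/2; 0 0 0 1]
det M = 9; M⁻¹ = [-1/9 0 1/18 2; 0 1/2 -1 2; 0 0 -2 1; 0 0 0 1]
M⁻¹ · (493/20, -7, 5/2)ᵀ = (-3/5, -4, -4)ᵀ

p = (-3/5, -4, -4)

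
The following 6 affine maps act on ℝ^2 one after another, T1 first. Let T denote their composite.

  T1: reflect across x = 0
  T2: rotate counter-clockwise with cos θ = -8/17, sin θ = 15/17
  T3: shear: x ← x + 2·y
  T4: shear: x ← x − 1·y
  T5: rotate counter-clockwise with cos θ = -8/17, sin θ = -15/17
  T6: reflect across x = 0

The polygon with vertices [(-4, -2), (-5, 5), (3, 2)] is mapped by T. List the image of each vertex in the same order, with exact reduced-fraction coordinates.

image vertices: (-548/289, -1718/289), (-1165/289, 920/289), (379/289, 1493/289)

T1 reflect across x = 0: (-4, -2) → (4, -2); (-5, 5) → (5, 5); (3, 2) → (-3, 2)
T2 rotate counter-clockwise with cos θ = -8/17, sin θ = 15/17: (4, -2) → (-2/17, 76/17); (5, 5) → (-115/17, 35/17); (-3, 2) → (-6/17, -61/17)
T3 shear: x ← x + 2·y: (-2/17, 76/17) → (150/17, 76/17); (-115/17, 35/17) → (-45/17, 35/17); (-6/17, -61/17) → (-128/17, -61/17)
T4 shear: x ← x − 1·y: (150/17, 76/17) → (74/17, 76/17); (-45/17, 35/17) → (-80/17, 35/17); (-128/17, -61/17) → (-67/17, -61/17)
T5 rotate counter-clockwise with cos θ = -8/17, sin θ = -15/17: (74/17, 76/17) → (548/289, -1718/289); (-80/17, 35/17) → (1165/289, 920/289); (-67/17, -61/17) → (-379/289, 1493/289)
T6 reflect across x = 0: (548/289, -1718/289) → (-548/289, -1718/289); (1165/289, 920/289) → (-1165/289, 920/289); (-379/289, 1493/289) → (379/289, 1493/289)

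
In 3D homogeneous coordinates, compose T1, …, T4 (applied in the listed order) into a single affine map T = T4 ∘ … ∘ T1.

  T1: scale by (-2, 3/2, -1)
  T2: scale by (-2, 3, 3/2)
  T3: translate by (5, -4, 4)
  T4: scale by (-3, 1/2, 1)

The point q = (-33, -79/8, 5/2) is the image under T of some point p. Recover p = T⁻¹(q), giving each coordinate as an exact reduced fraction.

p = (3/2, -7/2, 1)

T1 = [-2 0 0 0; 0 3/2 0 0; 0 0 -1 0; 0 0 0 1]
T2·T1 = [4 0 0 0; 0 9/2 0 0; 0 0 -3/2 0; 0 0 0 1]
T3·…·T1 = [4 0 0 5; 0 9/2 0 -4; 0 0 -3/2 4; 0 0 0 1]
T4·…·T1 = [-12 0 0 -15; 0 9/4 0 -2; 0 0 -3/2 4; 0 0 0 1]
det M = 81/2; M⁻¹ = [-1/12 0 0 -5/4; 0 4/9 0 8/9; 0 0 -2/3 8/3; 0 0 0 1]
M⁻¹ · (-33, -79/8, 5/2)ᵀ = (3/2, -7/2, 1)ᵀ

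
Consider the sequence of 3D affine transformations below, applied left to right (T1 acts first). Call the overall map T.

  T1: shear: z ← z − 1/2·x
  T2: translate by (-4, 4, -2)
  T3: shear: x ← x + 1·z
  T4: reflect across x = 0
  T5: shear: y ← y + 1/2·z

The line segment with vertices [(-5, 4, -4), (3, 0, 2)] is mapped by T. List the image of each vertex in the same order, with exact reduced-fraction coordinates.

T1 shear: z ← z − 1/2·x: (-5, 4, -4) → (-5, 4, -3/2); (3, 0, 2) → (3, 0, 1/2)
T2 translate by (-4, 4, -2): (-5, 4, -3/2) → (-9, 8, -7/2); (3, 0, 1/2) → (-1, 4, -3/2)
T3 shear: x ← x + 1·z: (-9, 8, -7/2) → (-25/2, 8, -7/2); (-1, 4, -3/2) → (-5/2, 4, -3/2)
T4 reflect across x = 0: (-25/2, 8, -7/2) → (25/2, 8, -7/2); (-5/2, 4, -3/2) → (5/2, 4, -3/2)
T5 shear: y ← y + 1/2·z: (25/2, 8, -7/2) → (25/2, 25/4, -7/2); (5/2, 4, -3/2) → (5/2, 13/4, -3/2)

image vertices: (25/2, 25/4, -7/2), (5/2, 13/4, -3/2)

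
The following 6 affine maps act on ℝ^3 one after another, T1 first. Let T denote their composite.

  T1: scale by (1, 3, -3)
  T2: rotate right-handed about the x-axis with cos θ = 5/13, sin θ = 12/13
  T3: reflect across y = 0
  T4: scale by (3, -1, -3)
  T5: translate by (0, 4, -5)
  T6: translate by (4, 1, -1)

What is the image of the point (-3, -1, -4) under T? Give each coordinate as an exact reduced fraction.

T(p) = (-5, -94/13, -150/13)

T1 scale by (1, 3, -3): (-3, -1, -4) → (-3, -3, 12)
T2 rotate right-handed about the x-axis with cos θ = 5/13, sin θ = 12/13: (-3, -3, 12) → (-3, -159/13, 24/13)
T3 reflect across y = 0: (-3, -159/13, 24/13) → (-3, 159/13, 24/13)
T4 scale by (3, -1, -3): (-3, 159/13, 24/13) → (-9, -159/13, -72/13)
T5 translate by (0, 4, -5): (-9, -159/13, -72/13) → (-9, -107/13, -137/13)
T6 translate by (4, 1, -1): (-9, -107/13, -137/13) → (-5, -94/13, -150/13)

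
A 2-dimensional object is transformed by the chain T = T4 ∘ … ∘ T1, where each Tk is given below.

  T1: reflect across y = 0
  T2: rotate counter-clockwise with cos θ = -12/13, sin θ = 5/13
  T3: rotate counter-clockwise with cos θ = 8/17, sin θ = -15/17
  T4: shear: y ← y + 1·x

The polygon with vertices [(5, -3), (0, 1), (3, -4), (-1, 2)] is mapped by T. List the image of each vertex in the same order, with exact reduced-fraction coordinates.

image vertices: (-45/13, 16/13), (220/221, 241/221), (-943/221, -367/221), (461/221, 283/221)

T1 reflect across y = 0: (5, -3) → (5, 3); (0, 1) → (0, -1); (3, -4) → (3, 4); (-1, 2) → (-1, -2)
T2 rotate counter-clockwise with cos θ = -12/13, sin θ = 5/13: (5, 3) → (-75/13, -11/13); (0, -1) → (5/13, 12/13); (3, 4) → (-56/13, -33/13); (-1, -2) → (22/13, 19/13)
T3 rotate counter-clockwise with cos θ = 8/17, sin θ = -15/17: (-75/13, -11/13) → (-45/13, 61/13); (5/13, 12/13) → (220/221, 21/221); (-56/13, -33/13) → (-943/221, 576/221); (22/13, 19/13) → (461/221, -178/221)
T4 shear: y ← y + 1·x: (-45/13, 61/13) → (-45/13, 16/13); (220/221, 21/221) → (220/221, 241/221); (-943/221, 576/221) → (-943/221, -367/221); (461/221, -178/221) → (461/221, 283/221)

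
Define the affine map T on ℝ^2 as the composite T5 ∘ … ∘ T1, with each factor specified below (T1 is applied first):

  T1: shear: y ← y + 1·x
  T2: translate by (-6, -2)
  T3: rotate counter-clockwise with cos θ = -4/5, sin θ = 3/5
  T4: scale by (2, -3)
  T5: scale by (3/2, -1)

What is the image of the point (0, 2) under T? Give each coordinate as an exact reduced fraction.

T(p) = (72/5, -54/5)

T1 shear: y ← y + 1·x: (0, 2) → (0, 2)
T2 translate by (-6, -2): (0, 2) → (-6, 0)
T3 rotate counter-clockwise with cos θ = -4/5, sin θ = 3/5: (-6, 0) → (24/5, -18/5)
T4 scale by (2, -3): (24/5, -18/5) → (48/5, 54/5)
T5 scale by (3/2, -1): (48/5, 54/5) → (72/5, -54/5)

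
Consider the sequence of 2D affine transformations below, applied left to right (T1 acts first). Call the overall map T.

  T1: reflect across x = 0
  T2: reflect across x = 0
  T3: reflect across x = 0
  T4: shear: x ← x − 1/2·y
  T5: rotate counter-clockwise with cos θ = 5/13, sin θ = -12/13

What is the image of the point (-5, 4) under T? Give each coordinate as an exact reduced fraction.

T(p) = (63/13, -16/13)

T1 reflect across x = 0: (-5, 4) → (5, 4)
T2 reflect across x = 0: (5, 4) → (-5, 4)
T3 reflect across x = 0: (-5, 4) → (5, 4)
T4 shear: x ← x − 1/2·y: (5, 4) → (3, 4)
T5 rotate counter-clockwise with cos θ = 5/13, sin θ = -12/13: (3, 4) → (63/13, -16/13)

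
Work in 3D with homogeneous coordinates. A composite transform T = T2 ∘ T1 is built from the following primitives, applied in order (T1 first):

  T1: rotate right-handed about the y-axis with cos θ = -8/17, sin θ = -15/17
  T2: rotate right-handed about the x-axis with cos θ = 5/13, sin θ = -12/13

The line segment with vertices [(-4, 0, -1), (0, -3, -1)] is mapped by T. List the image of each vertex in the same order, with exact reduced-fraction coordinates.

T1 rotate right-handed about the y-axis with cos θ = -8/17, sin θ = -15/17: (-4, 0, -1) → (47/17, 0, -52/17); (0, -3, -1) → (15/17, -3, 8/17)
T2 rotate right-handed about the x-axis with cos θ = 5/13, sin θ = -12/13: (47/17, 0, -52/17) → (47/17, -48/17, -20/17); (15/17, -3, 8/17) → (15/17, -159/221, 652/221)

image vertices: (47/17, -48/17, -20/17), (15/17, -159/221, 652/221)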